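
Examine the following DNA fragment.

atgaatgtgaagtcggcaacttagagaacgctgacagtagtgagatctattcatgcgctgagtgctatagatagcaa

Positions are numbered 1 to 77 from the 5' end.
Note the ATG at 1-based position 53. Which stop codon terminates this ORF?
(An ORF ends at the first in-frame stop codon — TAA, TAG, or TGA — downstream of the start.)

TGA

Codons from position 53: ATG (53–55), CGC (56–58), TGA (59–61).
The first in-frame stop codon is TGA.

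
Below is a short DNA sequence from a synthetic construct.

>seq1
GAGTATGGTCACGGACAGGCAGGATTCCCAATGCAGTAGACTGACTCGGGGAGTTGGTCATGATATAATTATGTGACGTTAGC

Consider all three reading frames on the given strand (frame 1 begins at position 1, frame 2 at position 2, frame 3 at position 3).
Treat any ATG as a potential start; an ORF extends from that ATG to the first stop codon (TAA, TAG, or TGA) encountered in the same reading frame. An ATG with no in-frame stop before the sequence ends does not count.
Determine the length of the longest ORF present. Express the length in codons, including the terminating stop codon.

Frame 1: GAG TAT GGT CAC GGA CAG GCA GGA TTC CCA ATG CAG TAG ACT GAC TCG GGG AGT TGG TCA TGA TAT AAT TAT GTG ACG TTA — ATG at 31, stop TAG at 37 → 9 nt.
Frame 2: AGT ATG GTC ACG GAC AGG CAG GAT TCC CAA TGC AGT AGA CTG ACT CGG GGA GTT GGT CAT GAT ATA ATT ATG TGA CGT TAG — ATG at 5, stop TGA at 74 → 72 nt; ATG at 71, stop TGA at 74 → 6 nt.
Frame 3: GTA TGG TCA CGG ACA GGC AGG ATT CCC AAT GCA GTA GAC TGA CTC GGG GAG TTG GTC ATG ATA TAA TTA TGT GAC GTT AGC — ATG at 60, stop TAA at 66 → 9 nt.
Longest: frame 2, positions 5–76, 72 nt = 24 codons = 23 aa. → 24 codons.

24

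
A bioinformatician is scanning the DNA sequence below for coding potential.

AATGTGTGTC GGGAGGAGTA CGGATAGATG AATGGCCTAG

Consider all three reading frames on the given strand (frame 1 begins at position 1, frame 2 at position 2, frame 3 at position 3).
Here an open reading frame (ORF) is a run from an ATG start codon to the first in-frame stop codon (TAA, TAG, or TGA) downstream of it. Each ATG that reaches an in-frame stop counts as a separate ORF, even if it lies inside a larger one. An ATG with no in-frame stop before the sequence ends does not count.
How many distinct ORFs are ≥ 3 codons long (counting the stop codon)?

2

Frame 1: AAT GTG TGT CGG GAG GAG TAC GGA TAG ATG AAT GGC CTA — no ATG→stop ORF.
Frame 2: ATG TGT GTC GGG AGG AGT ACG GAT AGA TGA ATG GCC TAG — ATG at 2, stop TGA at 29 → 30 nt; ATG at 32, stop TAG at 38 → 9 nt.
Frame 3: TGT GTG TCG GGA GGA GTA CGG ATA GAT GAA TGG CCT — no ATG→stop ORF.
ORFs ≥ 3 codons: frame 2 2–31 (10 codons), frame 2 32–40 (3 codons). Count = 2.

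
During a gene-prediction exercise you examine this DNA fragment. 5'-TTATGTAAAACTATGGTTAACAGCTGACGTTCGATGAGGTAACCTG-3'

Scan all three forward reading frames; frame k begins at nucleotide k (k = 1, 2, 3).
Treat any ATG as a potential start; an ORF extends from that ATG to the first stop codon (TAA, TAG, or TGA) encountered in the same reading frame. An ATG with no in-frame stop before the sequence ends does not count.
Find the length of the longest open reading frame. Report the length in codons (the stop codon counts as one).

Frame 1: TTA TGT AAA ACT ATG GTT AAC AGC TGA CGT TCG ATG AGG TAA CCT — ATG at 13, stop TGA at 25 → 15 nt; ATG at 34, stop TAA at 40 → 9 nt.
Frame 2: TAT GTA AAA CTA TGG TTA ACA GCT GAC GTT CGA TGA GGT AAC CTG — no ATG→stop ORF.
Frame 3: ATG TAA AAC TAT GGT TAA CAG CTG ACG TTC GAT GAG GTA ACC — ATG at 3, stop TAA at 6 → 6 nt.
Longest: frame 1, positions 13–27, 15 nt = 5 codons = 4 aa. → 5 codons.

5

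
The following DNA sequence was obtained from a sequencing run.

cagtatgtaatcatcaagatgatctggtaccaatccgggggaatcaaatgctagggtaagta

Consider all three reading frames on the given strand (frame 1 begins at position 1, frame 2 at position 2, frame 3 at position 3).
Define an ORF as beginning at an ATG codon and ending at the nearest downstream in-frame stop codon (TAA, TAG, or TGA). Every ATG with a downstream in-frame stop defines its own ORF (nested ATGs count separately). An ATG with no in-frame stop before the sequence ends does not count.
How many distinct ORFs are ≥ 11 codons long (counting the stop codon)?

Frame 1: CAG TAT GTA ATC ATC AAG ATG ATC TGG TAC CAA TCC GGG GGA ATC AAA TGC TAG GGT AAG — ATG at 19, stop TAG at 52 → 36 nt.
Frame 2: AGT ATG TAA TCA TCA AGA TGA TCT GGT ACC AAT CCG GGG GAA TCA AAT GCT AGG GTA AGT — ATG at 5, stop TAA at 8 → 6 nt.
Frame 3: GTA TGT AAT CAT CAA GAT GAT CTG GTA CCA ATC CGG GGG AAT CAA ATG CTA GGG TAA GTA — ATG at 48, stop TAA at 57 → 12 nt.
ORFs ≥ 11 codons: frame 1 19–54 (12 codons). Count = 1.

1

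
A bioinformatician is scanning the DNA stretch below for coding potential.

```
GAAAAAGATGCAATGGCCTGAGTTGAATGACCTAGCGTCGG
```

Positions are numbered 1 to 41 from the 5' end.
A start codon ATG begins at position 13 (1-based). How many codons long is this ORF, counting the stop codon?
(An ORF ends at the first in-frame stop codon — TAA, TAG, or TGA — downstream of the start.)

Codons from position 13: ATG (13–15), GCC (16–18), TGA (19–21).
TGA is the first in-frame stop; that's 3 codons including the stop.

3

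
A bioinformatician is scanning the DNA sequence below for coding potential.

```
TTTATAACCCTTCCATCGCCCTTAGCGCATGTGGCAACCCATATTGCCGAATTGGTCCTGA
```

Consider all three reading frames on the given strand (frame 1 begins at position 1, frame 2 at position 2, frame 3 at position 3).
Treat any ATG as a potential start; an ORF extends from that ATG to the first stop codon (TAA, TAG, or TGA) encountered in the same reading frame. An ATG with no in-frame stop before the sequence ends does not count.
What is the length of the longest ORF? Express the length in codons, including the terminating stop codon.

11

Frame 1: TTT ATA ACC CTT CCA TCG CCC TTA GCG CAT GTG GCA ACC CAT ATT GCC GAA TTG GTC CTG — no ATG→stop ORF.
Frame 2: TTA TAA CCC TTC CAT CGC CCT TAG CGC ATG TGG CAA CCC ATA TTG CCG AAT TGG TCC TGA — ATG at 29, stop TGA at 59 → 33 nt.
Frame 3: TAT AAC CCT TCC ATC GCC CTT AGC GCA TGT GGC AAC CCA TAT TGC CGA ATT GGT CCT — no ATG→stop ORF.
Longest: frame 2, positions 29–61, 33 nt = 11 codons = 10 aa. → 11 codons.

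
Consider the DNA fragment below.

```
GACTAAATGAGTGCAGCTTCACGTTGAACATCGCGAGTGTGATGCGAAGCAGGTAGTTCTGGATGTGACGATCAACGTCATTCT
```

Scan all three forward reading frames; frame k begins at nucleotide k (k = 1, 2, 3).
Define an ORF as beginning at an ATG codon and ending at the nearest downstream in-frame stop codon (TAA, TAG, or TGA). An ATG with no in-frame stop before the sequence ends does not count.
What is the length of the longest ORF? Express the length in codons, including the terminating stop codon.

Frame 1: GAC TAA ATG AGT GCA GCT TCA CGT TGA ACA TCG CGA GTG TGA TGC GAA GCA GGT AGT TCT GGA TGT GAC GAT CAA CGT CAT TCT — ATG at 7, stop TGA at 25 → 21 nt.
Frame 2: ACT AAA TGA GTG CAG CTT CAC GTT GAA CAT CGC GAG TGT GAT GCG AAG CAG GTA GTT CTG GAT GTG ACG ATC AAC GTC ATT — no ATG→stop ORF.
Frame 3: CTA AAT GAG TGC AGC TTC ACG TTG AAC ATC GCG AGT GTG ATG CGA AGC AGG TAG TTC TGG ATG TGA CGA TCA ACG TCA TTC — ATG at 42, stop TAG at 54 → 15 nt; ATG at 63, stop TGA at 66 → 6 nt.
Longest: frame 1, positions 7–27, 21 nt = 7 codons = 6 aa. → 7 codons.

7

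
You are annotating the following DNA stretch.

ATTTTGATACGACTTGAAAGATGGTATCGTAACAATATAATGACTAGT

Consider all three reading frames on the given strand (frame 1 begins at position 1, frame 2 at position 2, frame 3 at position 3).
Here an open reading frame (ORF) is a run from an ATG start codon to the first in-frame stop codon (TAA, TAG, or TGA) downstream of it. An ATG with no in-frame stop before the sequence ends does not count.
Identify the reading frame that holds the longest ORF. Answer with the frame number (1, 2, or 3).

Frame 1: ATT TTG ATA CGA CTT GAA AGA TGG TAT CGT AAC AAT ATA ATG ACT AGT — no ATG→stop ORF.
Frame 2: TTT TGA TAC GAC TTG AAA GAT GGT ATC GTA ACA ATA TAA TGA CTA — no ATG→stop ORF.
Frame 3: TTT GAT ACG ACT TGA AAG ATG GTA TCG TAA CAA TAT AAT GAC TAG — ATG at 21, stop TAA at 30 → 12 nt.
Longest ORF is 12 nt in frame 3 (positions 21–32).

3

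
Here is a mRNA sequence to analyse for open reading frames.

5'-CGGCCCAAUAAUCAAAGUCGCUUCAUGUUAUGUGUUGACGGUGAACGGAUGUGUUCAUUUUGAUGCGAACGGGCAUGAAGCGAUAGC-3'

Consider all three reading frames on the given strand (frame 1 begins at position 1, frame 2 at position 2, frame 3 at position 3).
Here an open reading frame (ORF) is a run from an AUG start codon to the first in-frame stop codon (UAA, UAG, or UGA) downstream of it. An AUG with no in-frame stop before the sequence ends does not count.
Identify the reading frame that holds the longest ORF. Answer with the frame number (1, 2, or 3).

Frame 1: CGG CCC AAU AAU CAA AGU CGC UUC AUG UUA UGU GUU GAC GGU GAA CGG AUG UGU UCA UUU UGA UGC GAA CGG GCA UGA AGC GAU AGC — AUG at 25, stop UGA at 61 → 39 nt; AUG at 49, stop UGA at 61 → 15 nt.
Frame 2: GGC CCA AUA AUC AAA GUC GCU UCA UGU UAU GUG UUG ACG GUG AAC GGA UGU GUU CAU UUU GAU GCG AAC GGG CAU GAA GCG AUA — no AUG→stop ORF.
Frame 3: GCC CAA UAA UCA AAG UCG CUU CAU GUU AUG UGU UGA CGG UGA ACG GAU GUG UUC AUU UUG AUG CGA ACG GGC AUG AAG CGA UAG — AUG at 30, stop UGA at 36 → 9 nt; AUG at 63, stop UAG at 84 → 24 nt; AUG at 75, stop UAG at 84 → 12 nt.
Longest ORF is 39 nt in frame 1 (positions 25–63).

1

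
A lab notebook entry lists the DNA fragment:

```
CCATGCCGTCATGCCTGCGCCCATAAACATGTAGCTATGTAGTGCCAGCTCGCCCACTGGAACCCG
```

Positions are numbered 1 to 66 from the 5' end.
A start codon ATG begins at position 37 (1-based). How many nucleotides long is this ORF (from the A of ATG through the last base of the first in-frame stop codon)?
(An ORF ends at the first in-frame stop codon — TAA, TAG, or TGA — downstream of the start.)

Codons from position 37: ATG (37–39), TAG (40–42).
TAG is the first in-frame stop; ORF spans 37–42, 6 nucleotides.

6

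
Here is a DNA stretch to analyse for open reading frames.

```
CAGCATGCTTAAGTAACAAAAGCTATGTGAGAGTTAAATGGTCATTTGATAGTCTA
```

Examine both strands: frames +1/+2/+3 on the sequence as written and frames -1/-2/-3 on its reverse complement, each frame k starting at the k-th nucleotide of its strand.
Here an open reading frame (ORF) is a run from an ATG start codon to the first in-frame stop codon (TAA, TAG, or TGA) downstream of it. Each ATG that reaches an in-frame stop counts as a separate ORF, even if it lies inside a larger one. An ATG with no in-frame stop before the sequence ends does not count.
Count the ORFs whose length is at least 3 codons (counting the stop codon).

3

Reverse complement (5'→3'): TAGACTATCAAATGACCATTTAACTCTCACATAGCTTTTGTTACTTAAGCATGCTG
Frame +1: CAG CAT GCT TAA GTA ACA AAA GCT ATG TGA GAG TTA AAT GGT CAT TTG ATA GTC — ATG at 25, stop TGA at 28 → 6 nt.
Frame +2: AGC ATG CTT AAG TAA CAA AAG CTA TGT GAG AGT TAA ATG GTC ATT TGA TAG TCT — ATG at 5, stop TAA at 14 → 12 nt; ATG at 38, stop TGA at 47 → 12 nt.
Frame +3: GCA TGC TTA AGT AAC AAA AGC TAT GTG AGA GTT AAA TGG TCA TTT GAT AGT CTA — no ATG→stop ORF.
Frame -1: TAG ACT ATC AAA TGA CCA TTT AAC TCT CAC ATA GCT TTT GTT ACT TAA GCA TGC — no ATG→stop ORF.
Frame -2: AGA CTA TCA AAT GAC CAT TTA ACT CTC ACA TAG CTT TTG TTA CTT AAG CAT GCT — no ATG→stop ORF.
Frame -3: GAC TAT CAA ATG ACC ATT TAA CTC TCA CAT AGC TTT TGT TAC TTA AGC ATG CTG — ATG at 12, stop TAA at 21 → 12 nt.
ORFs ≥ 3 codons: frame +2 5–16 (4 codons), frame +2 38–49 (4 codons), frame -3 12–23 (4 codons). Count = 3.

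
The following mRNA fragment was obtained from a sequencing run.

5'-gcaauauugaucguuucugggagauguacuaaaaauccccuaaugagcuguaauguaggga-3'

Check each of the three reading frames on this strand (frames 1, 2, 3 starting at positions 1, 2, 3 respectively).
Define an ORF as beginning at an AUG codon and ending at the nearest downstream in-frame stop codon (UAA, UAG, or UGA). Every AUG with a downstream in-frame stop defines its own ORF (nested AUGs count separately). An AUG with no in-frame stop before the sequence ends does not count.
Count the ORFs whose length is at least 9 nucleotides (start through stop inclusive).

1

Frame 1: GCA AUA UUG AUC GUU UCU GGG AGA UGU ACU AAA AAU CCC CUA AUG AGC UGU AAU GUA GGG — no AUG→stop ORF.
Frame 2: CAA UAU UGA UCG UUU CUG GGA GAU GUA CUA AAA AUC CCC UAA UGA GCU GUA AUG UAG GGA — AUG at 53, stop UAG at 56 → 6 nt.
Frame 3: AAU AUU GAU CGU UUC UGG GAG AUG UAC UAA AAA UCC CCU AAU GAG CUG UAA UGU AGG — AUG at 24, stop UAA at 30 → 9 nt.
ORFs ≥ 9 nucleotides: frame 3 24–32 (9 nucleotides). Count = 1.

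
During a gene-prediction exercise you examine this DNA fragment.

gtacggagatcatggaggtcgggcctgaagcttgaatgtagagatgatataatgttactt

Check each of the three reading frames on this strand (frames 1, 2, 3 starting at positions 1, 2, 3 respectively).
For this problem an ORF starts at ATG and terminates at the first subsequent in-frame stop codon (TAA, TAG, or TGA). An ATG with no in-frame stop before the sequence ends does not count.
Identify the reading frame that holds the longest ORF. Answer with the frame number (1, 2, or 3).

Frame 1: GTA CGG AGA TCA TGG AGG TCG GGC CTG AAG CTT GAA TGT AGA GAT GAT ATA ATG TTA CTT — no ATG→stop ORF.
Frame 2: TAC GGA GAT CAT GGA GGT CGG GCC TGA AGC TTG AAT GTA GAG ATG ATA TAA TGT TAC — ATG at 44, stop TAA at 50 → 9 nt.
Frame 3: ACG GAG ATC ATG GAG GTC GGG CCT GAA GCT TGA ATG TAG AGA TGA TAT AAT GTT ACT — ATG at 12, stop TGA at 33 → 24 nt; ATG at 36, stop TAG at 39 → 6 nt.
Longest ORF is 24 nt in frame 3 (positions 12–35).

3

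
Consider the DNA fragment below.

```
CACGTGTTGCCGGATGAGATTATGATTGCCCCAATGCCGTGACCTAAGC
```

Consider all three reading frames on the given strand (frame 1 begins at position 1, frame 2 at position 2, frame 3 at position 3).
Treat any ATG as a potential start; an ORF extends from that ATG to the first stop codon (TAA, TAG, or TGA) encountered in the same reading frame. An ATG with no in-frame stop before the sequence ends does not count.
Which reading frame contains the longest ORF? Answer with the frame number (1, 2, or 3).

1

Frame 1: CAC GTG TTG CCG GAT GAG ATT ATG ATT GCC CCA ATG CCG TGA CCT AAG — ATG at 22, stop TGA at 40 → 21 nt; ATG at 34, stop TGA at 40 → 9 nt.
Frame 2: ACG TGT TGC CGG ATG AGA TTA TGA TTG CCC CAA TGC CGT GAC CTA AGC — ATG at 14, stop TGA at 23 → 12 nt.
Frame 3: CGT GTT GCC GGA TGA GAT TAT GAT TGC CCC AAT GCC GTG ACC TAA — no ATG→stop ORF.
Longest ORF is 21 nt in frame 1 (positions 22–42).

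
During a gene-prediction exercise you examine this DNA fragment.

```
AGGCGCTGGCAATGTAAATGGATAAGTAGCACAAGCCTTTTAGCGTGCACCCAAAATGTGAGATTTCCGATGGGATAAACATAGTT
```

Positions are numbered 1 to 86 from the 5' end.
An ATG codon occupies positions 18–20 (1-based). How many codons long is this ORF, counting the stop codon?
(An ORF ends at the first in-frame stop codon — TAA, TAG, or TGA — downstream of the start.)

4

Codons from position 18: ATG (18–20), GAT (21–23), AAG (24–26), TAG (27–29).
TAG is the first in-frame stop; that's 4 codons including the stop.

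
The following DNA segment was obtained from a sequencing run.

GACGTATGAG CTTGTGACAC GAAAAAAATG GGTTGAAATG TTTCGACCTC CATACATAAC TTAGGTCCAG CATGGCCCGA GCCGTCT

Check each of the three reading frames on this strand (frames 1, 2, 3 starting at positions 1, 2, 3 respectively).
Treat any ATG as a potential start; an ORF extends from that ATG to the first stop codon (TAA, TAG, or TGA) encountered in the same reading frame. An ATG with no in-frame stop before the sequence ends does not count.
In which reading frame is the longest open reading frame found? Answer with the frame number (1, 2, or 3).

Frame 1: GAC GTA TGA GCT TGT GAC ACG AAA AAA ATG GGT TGA AAT GTT TCG ACC TCC ATA CAT AAC TTA GGT CCA GCA TGG CCC GAG CCG TCT — ATG at 28, stop TGA at 34 → 9 nt.
Frame 2: ACG TAT GAG CTT GTG ACA CGA AAA AAA TGG GTT GAA ATG TTT CGA CCT CCA TAC ATA ACT TAG GTC CAG CAT GGC CCG AGC CGT — ATG at 38, stop TAG at 62 → 27 nt.
Frame 3: CGT ATG AGC TTG TGA CAC GAA AAA AAT GGG TTG AAA TGT TTC GAC CTC CAT ACA TAA CTT AGG TCC AGC ATG GCC CGA GCC GTC — ATG at 6, stop TGA at 15 → 12 nt.
Longest ORF is 27 nt in frame 2 (positions 38–64).

2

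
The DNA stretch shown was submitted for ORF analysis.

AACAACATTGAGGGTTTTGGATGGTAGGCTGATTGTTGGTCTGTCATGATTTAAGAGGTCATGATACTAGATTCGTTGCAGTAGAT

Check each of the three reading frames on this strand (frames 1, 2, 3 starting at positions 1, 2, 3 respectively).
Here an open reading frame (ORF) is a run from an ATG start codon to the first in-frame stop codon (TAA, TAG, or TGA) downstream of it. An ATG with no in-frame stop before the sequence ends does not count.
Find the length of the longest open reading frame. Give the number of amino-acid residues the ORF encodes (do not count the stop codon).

Frame 1: AAC AAC ATT GAG GGT TTT GGA TGG TAG GCT GAT TGT TGG TCT GTC ATG ATT TAA GAG GTC ATG ATA CTA GAT TCG TTG CAG TAG — ATG at 46, stop TAA at 52 → 9 nt; ATG at 61, stop TAG at 82 → 24 nt.
Frame 2: ACA ACA TTG AGG GTT TTG GAT GGT AGG CTG ATT GTT GGT CTG TCA TGA TTT AAG AGG TCA TGA TAC TAG ATT CGT TGC AGT AGA — no ATG→stop ORF.
Frame 3: CAA CAT TGA GGG TTT TGG ATG GTA GGC TGA TTG TTG GTC TGT CAT GAT TTA AGA GGT CAT GAT ACT AGA TTC GTT GCA GTA GAT — ATG at 21, stop TGA at 30 → 12 nt.
Longest: frame 1, positions 61–84, 24 nt = 8 codons = 7 aa. → 7 amino acids.

7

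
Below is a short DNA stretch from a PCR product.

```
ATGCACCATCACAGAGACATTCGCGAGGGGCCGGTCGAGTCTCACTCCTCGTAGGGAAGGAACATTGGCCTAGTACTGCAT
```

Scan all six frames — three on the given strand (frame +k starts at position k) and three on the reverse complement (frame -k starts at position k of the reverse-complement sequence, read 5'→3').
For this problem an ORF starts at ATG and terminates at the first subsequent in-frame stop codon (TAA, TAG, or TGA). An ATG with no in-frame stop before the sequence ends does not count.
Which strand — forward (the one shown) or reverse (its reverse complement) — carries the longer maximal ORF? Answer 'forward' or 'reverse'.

forward

Reverse complement (5'→3'): ATGCAGTACTAGGCCAATGTTCCTTCCCTACGAGGAGTGAGACTCGACCGGCCCCTCGCGAATGTCTCTGTGATGGTGCAT
Frame +1: ATG CAC CAT CAC AGA GAC ATT CGC GAG GGG CCG GTC GAG TCT CAC TCC TCG TAG GGA AGG AAC ATT GGC CTA GTA CTG CAT — ATG at 1, stop TAG at 52 → 54 nt.
Frame +2: TGC ACC ATC ACA GAG ACA TTC GCG AGG GGC CGG TCG AGT CTC ACT CCT CGT AGG GAA GGA ACA TTG GCC TAG TAC TGC — no ATG→stop ORF.
Frame +3: GCA CCA TCA CAG AGA CAT TCG CGA GGG GCC GGT CGA GTC TCA CTC CTC GTA GGG AAG GAA CAT TGG CCT AGT ACT GCA — no ATG→stop ORF.
Frame -1: ATG CAG TAC TAG GCC AAT GTT CCT TCC CTA CGA GGA GTG AGA CTC GAC CGG CCC CTC GCG AAT GTC TCT GTG ATG GTG CAT — ATG at 1, stop TAG at 10 → 12 nt.
Frame -2: TGC AGT ACT AGG CCA ATG TTC CTT CCC TAC GAG GAG TGA GAC TCG ACC GGC CCC TCG CGA ATG TCT CTG TGA TGG TGC — ATG at 17, stop TGA at 38 → 24 nt; ATG at 62, stop TGA at 71 → 12 nt.
Frame -3: GCA GTA CTA GGC CAA TGT TCC TTC CCT ACG AGG AGT GAG ACT CGA CCG GCC CCT CGC GAA TGT CTC TGT GAT GGT GCA — no ATG→stop ORF.
Forward-strand max 54 nt; reverse-strand max 24 nt. The forward strand has the longer ORF.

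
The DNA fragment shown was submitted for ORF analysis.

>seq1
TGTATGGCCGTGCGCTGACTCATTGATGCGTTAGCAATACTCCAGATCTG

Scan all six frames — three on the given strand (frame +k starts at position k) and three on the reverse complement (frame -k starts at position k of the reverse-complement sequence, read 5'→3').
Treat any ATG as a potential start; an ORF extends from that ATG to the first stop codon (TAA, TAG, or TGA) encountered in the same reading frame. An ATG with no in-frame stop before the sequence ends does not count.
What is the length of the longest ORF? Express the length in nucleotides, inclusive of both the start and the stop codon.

15

Reverse complement (5'→3'): CAGATCTGGAGTATTGCTAACGCATCAATGAGTCAGCGCACGGCCATACA
Frame +1: TGT ATG GCC GTG CGC TGA CTC ATT GAT GCG TTA GCA ATA CTC CAG ATC — ATG at 4, stop TGA at 16 → 15 nt.
Frame +2: GTA TGG CCG TGC GCT GAC TCA TTG ATG CGT TAG CAA TAC TCC AGA TCT — ATG at 26, stop TAG at 32 → 9 nt.
Frame +3: TAT GGC CGT GCG CTG ACT CAT TGA TGC GTT AGC AAT ACT CCA GAT CTG — no ATG→stop ORF.
Frame -1: CAG ATC TGG AGT ATT GCT AAC GCA TCA ATG AGT CAG CGC ACG GCC ATA — no ATG→stop ORF.
Frame -2: AGA TCT GGA GTA TTG CTA ACG CAT CAA TGA GTC AGC GCA CGG CCA TAC — no ATG→stop ORF.
Frame -3: GAT CTG GAG TAT TGC TAA CGC ATC AAT GAG TCA GCG CAC GGC CAT ACA — no ATG→stop ORF.
Longest: frame +1, positions 4–18, 15 nt = 5 codons = 4 aa. → 15 nucleotides.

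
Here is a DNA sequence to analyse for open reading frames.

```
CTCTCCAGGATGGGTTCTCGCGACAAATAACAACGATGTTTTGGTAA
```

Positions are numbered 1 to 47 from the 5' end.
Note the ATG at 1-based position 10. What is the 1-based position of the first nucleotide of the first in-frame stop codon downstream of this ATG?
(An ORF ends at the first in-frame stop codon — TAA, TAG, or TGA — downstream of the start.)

28

Codons from position 10: ATG (10–12), GGT (13–15), TCT (16–18), CGC (19–21), GAC (22–24), AAA (25–27), TAA (28–30).
TAA is a stop codon; it begins at position 28.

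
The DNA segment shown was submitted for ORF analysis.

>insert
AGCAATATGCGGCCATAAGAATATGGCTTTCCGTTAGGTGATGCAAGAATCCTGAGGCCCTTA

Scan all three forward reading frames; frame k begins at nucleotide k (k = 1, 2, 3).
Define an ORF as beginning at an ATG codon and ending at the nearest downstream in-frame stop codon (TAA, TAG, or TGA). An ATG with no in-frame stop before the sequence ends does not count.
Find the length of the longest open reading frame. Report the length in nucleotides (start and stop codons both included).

Frame 1: AGC AAT ATG CGG CCA TAA GAA TAT GGC TTT CCG TTA GGT GAT GCA AGA ATC CTG AGG CCC TTA — ATG at 7, stop TAA at 16 → 12 nt.
Frame 2: GCA ATA TGC GGC CAT AAG AAT ATG GCT TTC CGT TAG GTG ATG CAA GAA TCC TGA GGC CCT — ATG at 23, stop TAG at 35 → 15 nt; ATG at 41, stop TGA at 53 → 15 nt.
Frame 3: CAA TAT GCG GCC ATA AGA ATA TGG CTT TCC GTT AGG TGA TGC AAG AAT CCT GAG GCC CTT — no ATG→stop ORF.
Longest: frame 2, positions 23–37, 15 nt = 5 codons = 4 aa. → 15 nucleotides.

15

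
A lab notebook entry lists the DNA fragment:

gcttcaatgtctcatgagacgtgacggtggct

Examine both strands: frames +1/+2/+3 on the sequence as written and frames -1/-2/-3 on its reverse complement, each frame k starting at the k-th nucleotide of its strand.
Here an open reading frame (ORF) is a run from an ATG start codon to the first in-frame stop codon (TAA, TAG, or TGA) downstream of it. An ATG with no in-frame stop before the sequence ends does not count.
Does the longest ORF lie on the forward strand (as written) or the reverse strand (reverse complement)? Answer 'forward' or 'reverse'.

Reverse complement (5'→3'): AGCCACCGTCACGTCTCATGAGACATTGAAGC
Frame +1: GCT TCA ATG TCT CAT GAG ACG TGA CGG TGG — ATG at 7, stop TGA at 22 → 18 nt.
Frame +2: CTT CAA TGT CTC ATG AGA CGT GAC GGT GGC — no ATG→stop ORF.
Frame +3: TTC AAT GTC TCA TGA GAC GTG ACG GTG GCT — no ATG→stop ORF.
Frame -1: AGC CAC CGT CAC GTC TCA TGA GAC ATT GAA — no ATG→stop ORF.
Frame -2: GCC ACC GTC ACG TCT CAT GAG ACA TTG AAG — no ATG→stop ORF.
Frame -3: CCA CCG TCA CGT CTC ATG AGA CAT TGA AGC — ATG at 18, stop TGA at 27 → 12 nt.
Forward-strand max 18 nt; reverse-strand max 12 nt. The forward strand has the longer ORF.

forward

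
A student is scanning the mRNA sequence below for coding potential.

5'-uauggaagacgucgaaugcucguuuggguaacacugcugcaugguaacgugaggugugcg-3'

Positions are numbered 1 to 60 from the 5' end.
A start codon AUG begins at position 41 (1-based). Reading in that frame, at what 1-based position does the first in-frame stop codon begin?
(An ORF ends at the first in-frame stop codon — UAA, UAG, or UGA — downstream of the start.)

Codons from position 41: AUG (41–43), GUA (44–46), ACG (47–49), UGA (50–52).
UGA is a stop codon; it begins at position 50.

50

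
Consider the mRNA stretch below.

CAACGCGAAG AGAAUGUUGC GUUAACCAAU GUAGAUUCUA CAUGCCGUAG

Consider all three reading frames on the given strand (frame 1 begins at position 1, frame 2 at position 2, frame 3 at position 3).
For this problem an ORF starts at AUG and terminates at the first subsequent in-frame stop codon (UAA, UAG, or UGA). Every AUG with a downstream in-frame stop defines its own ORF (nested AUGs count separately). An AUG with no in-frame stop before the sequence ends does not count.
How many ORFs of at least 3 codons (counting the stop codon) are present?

2

Frame 1: CAA CGC GAA GAG AAU GUU GCG UUA ACC AAU GUA GAU UCU ACA UGC CGU — no AUG→stop ORF.
Frame 2: AAC GCG AAG AGA AUG UUG CGU UAA CCA AUG UAG AUU CUA CAU GCC GUA — AUG at 14, stop UAA at 23 → 12 nt; AUG at 29, stop UAG at 32 → 6 nt.
Frame 3: ACG CGA AGA GAA UGU UGC GUU AAC CAA UGU AGA UUC UAC AUG CCG UAG — AUG at 42, stop UAG at 48 → 9 nt.
ORFs ≥ 3 codons: frame 2 14–25 (4 codons), frame 3 42–50 (3 codons). Count = 2.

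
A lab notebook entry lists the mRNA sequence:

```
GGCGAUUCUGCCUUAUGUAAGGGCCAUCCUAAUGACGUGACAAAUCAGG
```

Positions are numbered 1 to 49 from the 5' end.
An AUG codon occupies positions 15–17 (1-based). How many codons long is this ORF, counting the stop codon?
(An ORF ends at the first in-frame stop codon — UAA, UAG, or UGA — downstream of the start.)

Codons from position 15: AUG (15–17), UAA (18–20).
UAA is the first in-frame stop; that's 2 codons including the stop.

2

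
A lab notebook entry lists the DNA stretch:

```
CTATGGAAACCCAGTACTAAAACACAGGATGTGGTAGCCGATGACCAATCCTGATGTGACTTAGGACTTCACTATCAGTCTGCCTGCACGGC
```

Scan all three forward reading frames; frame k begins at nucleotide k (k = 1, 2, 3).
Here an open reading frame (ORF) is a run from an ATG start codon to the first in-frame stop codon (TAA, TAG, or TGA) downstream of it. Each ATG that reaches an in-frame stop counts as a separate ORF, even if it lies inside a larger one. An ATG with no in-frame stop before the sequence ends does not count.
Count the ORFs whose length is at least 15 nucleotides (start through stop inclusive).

2

Frame 1: CTA TGG AAA CCC AGT ACT AAA ACA CAG GAT GTG GTA GCC GAT GAC CAA TCC TGA TGT GAC TTA GGA CTT CAC TAT CAG TCT GCC TGC ACG — no ATG→stop ORF.
Frame 2: TAT GGA AAC CCA GTA CTA AAA CAC AGG ATG TGG TAG CCG ATG ACC AAT CCT GAT GTG ACT TAG GAC TTC ACT ATC AGT CTG CCT GCA CGG — ATG at 29, stop TAG at 35 → 9 nt; ATG at 41, stop TAG at 62 → 24 nt.
Frame 3: ATG GAA ACC CAG TAC TAA AAC ACA GGA TGT GGT AGC CGA TGA CCA ATC CTG ATG TGA CTT AGG ACT TCA CTA TCA GTC TGC CTG CAC GGC — ATG at 3, stop TAA at 18 → 18 nt; ATG at 54, stop TGA at 57 → 6 nt.
ORFs ≥ 15 nucleotides: frame 2 41–64 (24 nucleotides), frame 3 3–20 (18 nucleotides). Count = 2.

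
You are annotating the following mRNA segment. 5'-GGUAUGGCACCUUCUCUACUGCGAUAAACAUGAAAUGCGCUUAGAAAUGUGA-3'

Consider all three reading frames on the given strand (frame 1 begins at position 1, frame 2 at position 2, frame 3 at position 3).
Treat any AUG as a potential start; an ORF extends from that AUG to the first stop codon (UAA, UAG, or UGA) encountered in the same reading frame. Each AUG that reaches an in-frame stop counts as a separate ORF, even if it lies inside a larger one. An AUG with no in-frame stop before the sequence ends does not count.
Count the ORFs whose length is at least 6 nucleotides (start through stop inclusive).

4

Frame 1: GGU AUG GCA CCU UCU CUA CUG CGA UAA ACA UGA AAU GCG CUU AGA AAU GUG — AUG at 4, stop UAA at 25 → 24 nt.
Frame 2: GUA UGG CAC CUU CUC UAC UGC GAU AAA CAU GAA AUG CGC UUA GAA AUG UGA — AUG at 35, stop UGA at 50 → 18 nt; AUG at 47, stop UGA at 50 → 6 nt.
Frame 3: UAU GGC ACC UUC UCU ACU GCG AUA AAC AUG AAA UGC GCU UAG AAA UGU — AUG at 30, stop UAG at 42 → 15 nt.
ORFs ≥ 6 nucleotides: frame 1 4–27 (24 nucleotides), frame 2 35–52 (18 nucleotides), frame 2 47–52 (6 nucleotides), frame 3 30–44 (15 nucleotides). Count = 4.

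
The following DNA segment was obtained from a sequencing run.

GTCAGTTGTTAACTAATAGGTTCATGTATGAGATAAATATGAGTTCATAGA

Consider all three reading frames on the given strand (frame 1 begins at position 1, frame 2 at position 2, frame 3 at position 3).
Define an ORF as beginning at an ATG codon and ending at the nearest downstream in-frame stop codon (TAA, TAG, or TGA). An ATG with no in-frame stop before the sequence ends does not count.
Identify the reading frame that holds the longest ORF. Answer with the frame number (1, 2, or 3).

3

Frame 1: GTC AGT TGT TAA CTA ATA GGT TCA TGT ATG AGA TAA ATA TGA GTT CAT AGA — ATG at 28, stop TAA at 34 → 9 nt.
Frame 2: TCA GTT GTT AAC TAA TAG GTT CAT GTA TGA GAT AAA TAT GAG TTC ATA — no ATG→stop ORF.
Frame 3: CAG TTG TTA ACT AAT AGG TTC ATG TAT GAG ATA AAT ATG AGT TCA TAG — ATG at 24, stop TAG at 48 → 27 nt; ATG at 39, stop TAG at 48 → 12 nt.
Longest ORF is 27 nt in frame 3 (positions 24–50).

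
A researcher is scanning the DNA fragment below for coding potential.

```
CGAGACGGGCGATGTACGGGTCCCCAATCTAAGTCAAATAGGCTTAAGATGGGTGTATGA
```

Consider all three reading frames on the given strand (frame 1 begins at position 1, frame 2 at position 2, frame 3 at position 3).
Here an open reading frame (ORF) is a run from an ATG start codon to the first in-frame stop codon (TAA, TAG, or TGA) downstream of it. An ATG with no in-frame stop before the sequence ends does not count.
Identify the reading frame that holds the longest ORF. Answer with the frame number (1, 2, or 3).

Frame 1: CGA GAC GGG CGA TGT ACG GGT CCC CAA TCT AAG TCA AAT AGG CTT AAG ATG GGT GTA TGA — ATG at 49, stop TGA at 58 → 12 nt.
Frame 2: GAG ACG GGC GAT GTA CGG GTC CCC AAT CTA AGT CAA ATA GGC TTA AGA TGG GTG TAT — no ATG→stop ORF.
Frame 3: AGA CGG GCG ATG TAC GGG TCC CCA ATC TAA GTC AAA TAG GCT TAA GAT GGG TGT ATG — ATG at 12, stop TAA at 30 → 21 nt.
Longest ORF is 21 nt in frame 3 (positions 12–32).

3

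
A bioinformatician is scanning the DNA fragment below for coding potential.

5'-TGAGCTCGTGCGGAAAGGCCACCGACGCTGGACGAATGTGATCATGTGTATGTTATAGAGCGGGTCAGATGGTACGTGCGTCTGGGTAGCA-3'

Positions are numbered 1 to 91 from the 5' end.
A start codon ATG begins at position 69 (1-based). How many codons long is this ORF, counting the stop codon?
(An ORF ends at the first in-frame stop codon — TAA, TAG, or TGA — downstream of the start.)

Codons from position 69: ATG (69–71), GTA (72–74), CGT (75–77), GCG (78–80), TCT (81–83), GGG (84–86), TAG (87–89).
TAG is the first in-frame stop; that's 7 codons including the stop.

7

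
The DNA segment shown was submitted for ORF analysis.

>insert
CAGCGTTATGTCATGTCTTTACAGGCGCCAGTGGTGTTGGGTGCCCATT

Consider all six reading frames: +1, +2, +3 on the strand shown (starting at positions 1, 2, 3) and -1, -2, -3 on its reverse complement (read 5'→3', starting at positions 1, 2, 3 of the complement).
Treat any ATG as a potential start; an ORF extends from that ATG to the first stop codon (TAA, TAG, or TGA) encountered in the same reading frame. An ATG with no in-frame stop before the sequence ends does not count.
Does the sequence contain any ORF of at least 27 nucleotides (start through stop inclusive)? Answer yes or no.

Reverse complement (5'→3'): AATGGGCACCCAACACCACTGGCGCCTGTAAAGACATGACATAACGCTG
Frame +1: CAG CGT TAT GTC ATG TCT TTA CAG GCG CCA GTG GTG TTG GGT GCC CAT — no ATG→stop ORF.
Frame +2: AGC GTT ATG TCA TGT CTT TAC AGG CGC CAG TGG TGT TGG GTG CCC ATT — no ATG→stop ORF.
Frame +3: GCG TTA TGT CAT GTC TTT ACA GGC GCC AGT GGT GTT GGG TGC CCA — no ATG→stop ORF.
Frame -1: AAT GGG CAC CCA ACA CCA CTG GCG CCT GTA AAG ACA TGA CAT AAC GCT — no ATG→stop ORF.
Frame -2: ATG GGC ACC CAA CAC CAC TGG CGC CTG TAA AGA CAT GAC ATA ACG CTG — ATG at 2, stop TAA at 29 → 30 nt.
Frame -3: TGG GCA CCC AAC ACC ACT GGC GCC TGT AAA GAC ATG ACA TAA CGC — ATG at 36, stop TAA at 42 → 9 nt.
Frame -2 has an ORF of 30 nucleotides (positions 2–31) ≥ 27, so yes.

yes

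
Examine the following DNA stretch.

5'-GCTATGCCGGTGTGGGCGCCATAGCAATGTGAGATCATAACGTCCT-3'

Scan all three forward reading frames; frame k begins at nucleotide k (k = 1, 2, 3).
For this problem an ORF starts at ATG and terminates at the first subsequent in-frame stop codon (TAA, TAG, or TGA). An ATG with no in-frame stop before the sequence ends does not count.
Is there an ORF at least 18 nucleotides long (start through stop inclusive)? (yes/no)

yes

Frame 1: GCT ATG CCG GTG TGG GCG CCA TAG CAA TGT GAG ATC ATA ACG TCC — ATG at 4, stop TAG at 22 → 21 nt.
Frame 2: CTA TGC CGG TGT GGG CGC CAT AGC AAT GTG AGA TCA TAA CGT CCT — no ATG→stop ORF.
Frame 3: TAT GCC GGT GTG GGC GCC ATA GCA ATG TGA GAT CAT AAC GTC — ATG at 27, stop TGA at 30 → 6 nt.
Frame 1 has an ORF of 21 nucleotides (positions 4–24) ≥ 18, so yes.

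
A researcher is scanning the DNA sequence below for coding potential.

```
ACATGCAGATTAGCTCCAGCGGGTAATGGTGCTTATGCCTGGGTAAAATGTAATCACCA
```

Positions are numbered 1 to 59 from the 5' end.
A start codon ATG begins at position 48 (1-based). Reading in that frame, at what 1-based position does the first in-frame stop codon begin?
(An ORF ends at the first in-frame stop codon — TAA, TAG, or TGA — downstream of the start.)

51

Codons from position 48: ATG (48–50), TAA (51–53).
TAA is a stop codon; it begins at position 51.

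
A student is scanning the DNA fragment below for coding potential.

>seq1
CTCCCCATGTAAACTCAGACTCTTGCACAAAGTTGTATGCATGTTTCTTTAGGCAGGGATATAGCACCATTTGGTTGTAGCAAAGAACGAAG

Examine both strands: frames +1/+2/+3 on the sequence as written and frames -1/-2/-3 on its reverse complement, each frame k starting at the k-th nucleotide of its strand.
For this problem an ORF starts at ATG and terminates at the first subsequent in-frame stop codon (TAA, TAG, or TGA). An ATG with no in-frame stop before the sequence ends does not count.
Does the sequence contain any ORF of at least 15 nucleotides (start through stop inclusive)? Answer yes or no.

no

Reverse complement (5'→3'): CTTCGTTCTTTGCTACAACCAAATGGTGCTATATCCCTGCCTAAAGAAACATGCATACAACTTTGTGCAAGAGTCTGAGTTTACATGGGGAG
Frame +1: CTC CCC ATG TAA ACT CAG ACT CTT GCA CAA AGT TGT ATG CAT GTT TCT TTA GGC AGG GAT ATA GCA CCA TTT GGT TGT AGC AAA GAA CGA — ATG at 7, stop TAA at 10 → 6 nt.
Frame +2: TCC CCA TGT AAA CTC AGA CTC TTG CAC AAA GTT GTA TGC ATG TTT CTT TAG GCA GGG ATA TAG CAC CAT TTG GTT GTA GCA AAG AAC GAA — ATG at 41, stop TAG at 50 → 12 nt.
Frame +3: CCC CAT GTA AAC TCA GAC TCT TGC ACA AAG TTG TAT GCA TGT TTC TTT AGG CAG GGA TAT AGC ACC ATT TGG TTG TAG CAA AGA ACG AAG — no ATG→stop ORF.
Frame -1: CTT CGT TCT TTG CTA CAA CCA AAT GGT GCT ATA TCC CTG CCT AAA GAA ACA TGC ATA CAA CTT TGT GCA AGA GTC TGA GTT TAC ATG GGG — no ATG→stop ORF.
Frame -2: TTC GTT CTT TGC TAC AAC CAA ATG GTG CTA TAT CCC TGC CTA AAG AAA CAT GCA TAC AAC TTT GTG CAA GAG TCT GAG TTT ACA TGG GGA — no ATG→stop ORF.
Frame -3: TCG TTC TTT GCT ACA ACC AAA TGG TGC TAT ATC CCT GCC TAA AGA AAC ATG CAT ACA ACT TTG TGC AAG AGT CTG AGT TTA CAT GGG GAG — no ATG→stop ORF.
Largest ORF found is 12 nucleotides < 15, so no.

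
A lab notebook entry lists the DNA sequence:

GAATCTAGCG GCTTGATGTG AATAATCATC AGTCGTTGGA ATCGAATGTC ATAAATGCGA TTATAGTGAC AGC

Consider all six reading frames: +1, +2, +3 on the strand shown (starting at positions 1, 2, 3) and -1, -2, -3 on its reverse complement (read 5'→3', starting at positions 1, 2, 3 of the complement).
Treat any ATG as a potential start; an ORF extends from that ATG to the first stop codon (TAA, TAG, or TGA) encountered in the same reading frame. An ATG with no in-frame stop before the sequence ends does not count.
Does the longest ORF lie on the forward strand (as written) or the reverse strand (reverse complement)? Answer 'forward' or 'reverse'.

Reverse complement (5'→3'): GCTGTCACTATAATCGCATTTATGACATTCGATTCCAACGACTGATGATTATTCACATCAAGCCGCTAGATTC
Frame +1: GAA TCT AGC GGC TTG ATG TGA ATA ATC ATC AGT CGT TGG AAT CGA ATG TCA TAA ATG CGA TTA TAG TGA CAG — ATG at 16, stop TGA at 19 → 6 nt; ATG at 46, stop TAA at 52 → 9 nt; ATG at 55, stop TAG at 64 → 12 nt.
Frame +2: AAT CTA GCG GCT TGA TGT GAA TAA TCA TCA GTC GTT GGA ATC GAA TGT CAT AAA TGC GAT TAT AGT GAC AGC — no ATG→stop ORF.
Frame +3: ATC TAG CGG CTT GAT GTG AAT AAT CAT CAG TCG TTG GAA TCG AAT GTC ATA AAT GCG ATT ATA GTG ACA — no ATG→stop ORF.
Frame -1: GCT GTC ACT ATA ATC GCA TTT ATG ACA TTC GAT TCC AAC GAC TGA TGA TTA TTC ACA TCA AGC CGC TAG ATT — ATG at 22, stop TGA at 43 → 24 nt.
Frame -2: CTG TCA CTA TAA TCG CAT TTA TGA CAT TCG ATT CCA ACG ACT GAT GAT TAT TCA CAT CAA GCC GCT AGA TTC — no ATG→stop ORF.
Frame -3: TGT CAC TAT AAT CGC ATT TAT GAC ATT CGA TTC CAA CGA CTG ATG ATT ATT CAC ATC AAG CCG CTA GAT — no ATG→stop ORF.
Forward-strand max 12 nt; reverse-strand max 24 nt. The reverse strand has the longer ORF.

reverse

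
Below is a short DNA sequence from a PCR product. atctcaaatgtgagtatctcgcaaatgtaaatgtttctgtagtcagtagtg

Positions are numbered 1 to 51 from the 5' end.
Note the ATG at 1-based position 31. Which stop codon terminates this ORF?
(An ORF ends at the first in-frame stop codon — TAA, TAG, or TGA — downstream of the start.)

TAG

Codons from position 31: ATG (31–33), TTT (34–36), CTG (37–39), TAG (40–42).
The first in-frame stop codon is TAG.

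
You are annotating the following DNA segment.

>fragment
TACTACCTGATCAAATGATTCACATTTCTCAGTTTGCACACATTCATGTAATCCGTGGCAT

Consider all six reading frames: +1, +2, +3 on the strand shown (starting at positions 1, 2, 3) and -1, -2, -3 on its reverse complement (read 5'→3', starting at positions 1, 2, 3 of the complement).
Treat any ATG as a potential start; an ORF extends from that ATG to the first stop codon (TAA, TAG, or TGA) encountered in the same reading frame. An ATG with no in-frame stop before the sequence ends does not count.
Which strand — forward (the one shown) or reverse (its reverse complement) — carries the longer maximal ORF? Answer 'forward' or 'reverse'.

Reverse complement (5'→3'): ATGCCACGGATTACATGAATGTGTGCAAACTGAGAAATGTGAATCATTTGATCAGGTAGTA
Frame +1: TAC TAC CTG ATC AAA TGA TTC ACA TTT CTC AGT TTG CAC ACA TTC ATG TAA TCC GTG GCA — ATG at 46, stop TAA at 49 → 6 nt.
Frame +2: ACT ACC TGA TCA AAT GAT TCA CAT TTC TCA GTT TGC ACA CAT TCA TGT AAT CCG TGG CAT — no ATG→stop ORF.
Frame +3: CTA CCT GAT CAA ATG ATT CAC ATT TCT CAG TTT GCA CAC ATT CAT GTA ATC CGT GGC — no ATG→stop ORF.
Frame -1: ATG CCA CGG ATT ACA TGA ATG TGT GCA AAC TGA GAA ATG TGA ATC ATT TGA TCA GGT AGT — ATG at 1, stop TGA at 16 → 18 nt; ATG at 19, stop TGA at 31 → 15 nt; ATG at 37, stop TGA at 40 → 6 nt.
Frame -2: TGC CAC GGA TTA CAT GAA TGT GTG CAA ACT GAG AAA TGT GAA TCA TTT GAT CAG GTA GTA — no ATG→stop ORF.
Frame -3: GCC ACG GAT TAC ATG AAT GTG TGC AAA CTG AGA AAT GTG AAT CAT TTG ATC AGG TAG — ATG at 15, stop TAG at 57 → 45 nt.
Forward-strand max 6 nt; reverse-strand max 45 nt. The reverse strand has the longer ORF.

reverse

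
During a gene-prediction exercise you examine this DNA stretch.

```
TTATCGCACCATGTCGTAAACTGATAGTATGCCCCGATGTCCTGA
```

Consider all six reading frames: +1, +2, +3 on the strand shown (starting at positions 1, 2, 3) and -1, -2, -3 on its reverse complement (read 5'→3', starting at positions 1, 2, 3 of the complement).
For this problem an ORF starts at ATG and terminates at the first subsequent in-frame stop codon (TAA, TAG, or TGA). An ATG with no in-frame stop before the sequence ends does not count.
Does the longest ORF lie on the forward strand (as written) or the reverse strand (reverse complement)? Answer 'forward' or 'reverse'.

Reverse complement (5'→3'): TCAGGACATCGGGGCATACTATCAGTTTACGACATGGTGCGATAA
Frame +1: TTA TCG CAC CAT GTC GTA AAC TGA TAG TAT GCC CCG ATG TCC TGA — ATG at 37, stop TGA at 43 → 9 nt.
Frame +2: TAT CGC ACC ATG TCG TAA ACT GAT AGT ATG CCC CGA TGT CCT — ATG at 11, stop TAA at 17 → 9 nt.
Frame +3: ATC GCA CCA TGT CGT AAA CTG ATA GTA TGC CCC GAT GTC CTG — no ATG→stop ORF.
Frame -1: TCA GGA CAT CGG GGC ATA CTA TCA GTT TAC GAC ATG GTG CGA TAA — ATG at 34, stop TAA at 43 → 12 nt.
Frame -2: CAG GAC ATC GGG GCA TAC TAT CAG TTT ACG ACA TGG TGC GAT — no ATG→stop ORF.
Frame -3: AGG ACA TCG GGG CAT ACT ATC AGT TTA CGA CAT GGT GCG ATA — no ATG→stop ORF.
Forward-strand max 9 nt; reverse-strand max 12 nt. The reverse strand has the longer ORF.

reverse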